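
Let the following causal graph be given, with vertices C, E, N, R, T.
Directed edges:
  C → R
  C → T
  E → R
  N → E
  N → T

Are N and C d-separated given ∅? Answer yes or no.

Yes — N ⊥ C | ∅.

Bayes-Ball from N | ∅ reaches {E,R,T}.
C ∉ reach(N|∅) ⇒ N ⊥ C | ∅.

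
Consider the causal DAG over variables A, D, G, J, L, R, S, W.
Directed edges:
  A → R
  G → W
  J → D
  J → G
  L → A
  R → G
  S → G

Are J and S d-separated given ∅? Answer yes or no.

Yes — J ⊥ S | ∅.

Bayes-Ball from J | ∅ reaches {D,G,W}.
S ∉ reach(J|∅) ⇒ J ⊥ S | ∅.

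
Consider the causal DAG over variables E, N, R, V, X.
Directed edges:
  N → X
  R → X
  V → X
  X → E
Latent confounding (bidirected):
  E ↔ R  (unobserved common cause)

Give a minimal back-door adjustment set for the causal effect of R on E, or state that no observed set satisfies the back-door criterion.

desc(R)\{R}={E,X}; candidates ⊆ {N,V}.
R↔E: latent back-door arc(s) into R.
size 0: {}; under {} R still reaches {E} ∋ E.
size 1: {N}, {V}; under {N} R still reaches {E} ∋ E.
size 2: {N,V}; under {N,V} R still reaches {E} ∋ E.
R↔E cannot be blocked by any observed set — no back-door set.

R→E: no observed back-door set.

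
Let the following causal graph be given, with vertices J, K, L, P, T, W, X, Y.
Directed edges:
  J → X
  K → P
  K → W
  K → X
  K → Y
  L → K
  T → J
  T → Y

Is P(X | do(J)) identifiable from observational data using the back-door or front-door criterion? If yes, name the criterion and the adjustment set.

desc(J)\{J}={X}; candidates ⊆ {K,L,P,T,W,Y}.
∅: J⊥X given ∅ in G with J→· removed — back-door holds.
P(X|do(J)) = P(X|J) — no adjustment needed.

P(X|do(J)): backdoor, adjust for ∅.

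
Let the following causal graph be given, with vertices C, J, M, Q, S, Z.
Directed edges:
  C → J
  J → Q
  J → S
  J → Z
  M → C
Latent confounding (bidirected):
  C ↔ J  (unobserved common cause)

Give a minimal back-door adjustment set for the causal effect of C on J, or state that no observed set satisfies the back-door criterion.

desc(C)\{C}={J,Q,S,Z}; candidates ⊆ {M}.
C↔J: latent back-door arc(s) into C.
size 0: {}; under {} C still reaches {J,M,Q,S,Z} ∋ J.
size 1: {M}; under {M} C still reaches {J,Q,S,Z} ∋ J.
C↔J cannot be blocked by any observed set — no back-door set.

C→J: no observed back-door set.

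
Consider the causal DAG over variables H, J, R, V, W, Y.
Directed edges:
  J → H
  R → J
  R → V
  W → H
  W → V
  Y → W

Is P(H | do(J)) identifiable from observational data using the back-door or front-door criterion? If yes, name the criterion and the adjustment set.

P(H|do(J)): backdoor, adjust for ∅.

desc(J)\{J}={H}; candidates ⊆ {R,V,W,Y}.
∅: J⊥H given ∅ in G with J→· removed — back-door holds.
P(H|do(J)) = P(H|J) — no adjustment needed.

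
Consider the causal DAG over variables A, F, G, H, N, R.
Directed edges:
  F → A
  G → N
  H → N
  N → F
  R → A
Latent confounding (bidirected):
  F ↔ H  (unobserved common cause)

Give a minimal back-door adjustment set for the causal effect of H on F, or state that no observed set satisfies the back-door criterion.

H→F: no observed back-door set.

desc(H)\{H}={A,F,N}; candidates ⊆ {G,R}.
H↔F: latent back-door arc(s) into H.
size 0: {}; under {} H still reaches {A,F} ∋ F.
size 1: {G}, {R}; under {G} H still reaches {A,F} ∋ F.
size 2: {G,R}; under {G,R} H still reaches {A,F} ∋ F.
H↔F cannot be blocked by any observed set — no back-door set.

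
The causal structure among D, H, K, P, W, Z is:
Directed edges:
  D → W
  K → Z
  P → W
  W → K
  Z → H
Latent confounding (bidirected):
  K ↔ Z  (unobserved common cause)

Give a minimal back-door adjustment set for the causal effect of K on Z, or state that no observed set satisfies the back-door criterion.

K→Z: no observed back-door set.

desc(K)\{K}={H,Z}; candidates ⊆ {D,P,W}.
K↔Z: latent back-door arc(s) into K.
size 0: {}; under {} K still reaches {D,H,P,W,Z} ∋ Z.
size 1: {D}, {P}, {W}; under {D} K still reaches {H,P,W,Z} ∋ Z.
size 2: {D,P}, {D,W}, {P,W}; under {D,P} K still reaches {H,W,Z} ∋ Z.
K↔Z cannot be blocked by any observed set — no back-door set.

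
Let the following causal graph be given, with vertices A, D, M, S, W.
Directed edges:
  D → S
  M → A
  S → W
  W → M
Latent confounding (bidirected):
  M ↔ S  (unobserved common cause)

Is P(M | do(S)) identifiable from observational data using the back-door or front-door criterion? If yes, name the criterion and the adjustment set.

P(M|do(S)): frontdoor, adjust for {W}.

desc(S)\{S}={A,M,W}; candidates ⊆ {D}.
S↔M: latent back-door arc(s) into S.
size 0: {}; under {} S still reaches {A,D,M} ∋ M.
size 1: {D}; under {D} S still reaches {A,M} ∋ M.
S↔M cannot be blocked by any observed set — no back-door set.
{W}: (i) intercepts every directed S→M path; (ii) no back-door S→{W}; (iii) {S} blocks every back-door {W}→M. Front-door holds.
P(M|do(S)) = Σ_{W} P(W|S) Σ_{S'} P(M|W,S')P(S').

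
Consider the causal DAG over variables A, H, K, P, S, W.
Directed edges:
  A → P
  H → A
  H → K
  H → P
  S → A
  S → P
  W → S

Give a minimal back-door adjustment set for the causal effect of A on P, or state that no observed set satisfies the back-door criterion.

desc(A)\{A}={P}; candidates ⊆ {H,K,S,W}.
size 0: {}; under {} A still reaches {H,K,P,S,W} ∋ P.
size 1: {H}, {K}, {S} …(+1); under {H} A still reaches {P,S,W} ∋ P.
{H,S}: A⊥P given {H,S} in G with A→· removed — back-door holds.

A→P: minimal back-door set {H, S}.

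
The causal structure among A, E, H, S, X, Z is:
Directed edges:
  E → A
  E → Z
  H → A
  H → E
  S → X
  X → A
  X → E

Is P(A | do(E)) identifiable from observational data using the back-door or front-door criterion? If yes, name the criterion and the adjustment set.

P(A|do(E)): backdoor, adjust for {H, X}.

desc(E)\{E}={A,Z}; candidates ⊆ {H,S,X}.
size 0: {}; under {} E still reaches {A,H,S,X} ∋ A.
size 1: {H}, {S}, {X}; under {H} E still reaches {A,S,X} ∋ A.
{H,X}: E⊥A given {H,X} in G with E→· removed — back-door holds.
P(A|do(E)) = Σ_{H,X} P(A|E,H,X)·P(H,X).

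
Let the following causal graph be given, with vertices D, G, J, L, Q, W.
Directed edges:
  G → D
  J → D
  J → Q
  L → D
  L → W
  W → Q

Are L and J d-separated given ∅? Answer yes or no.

Yes — L ⊥ J | ∅.

Bayes-Ball from L | ∅ reaches {D,Q,W}.
J ∉ reach(L|∅) ⇒ L ⊥ J | ∅.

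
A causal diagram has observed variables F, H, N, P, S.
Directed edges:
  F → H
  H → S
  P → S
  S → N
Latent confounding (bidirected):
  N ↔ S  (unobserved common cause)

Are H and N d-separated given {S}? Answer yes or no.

No — H and N are d-connected given {S}.

Bayes-Ball from H | {S} reaches {F,N,P}.
N ∈ reach(H|{S}) ⇒ H ⊥̸ N | {S}.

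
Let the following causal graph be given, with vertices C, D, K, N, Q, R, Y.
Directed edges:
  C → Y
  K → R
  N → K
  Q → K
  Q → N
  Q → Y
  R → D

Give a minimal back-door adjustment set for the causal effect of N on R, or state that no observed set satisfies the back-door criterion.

N→R: minimal back-door set {Q}.

desc(N)\{N}={D,K,R}; candidates ⊆ {C,Q,Y}.
size 0: {}; under {} N still reaches {D,K,Q,R,Y} ∋ R.
{Q}: N⊥R given {Q} in G with N→· removed — back-door holds.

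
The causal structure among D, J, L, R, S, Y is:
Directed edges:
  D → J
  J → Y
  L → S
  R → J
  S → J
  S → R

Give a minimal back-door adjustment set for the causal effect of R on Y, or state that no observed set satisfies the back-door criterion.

desc(R)\{R}={J,Y}; candidates ⊆ {D,L,S}.
size 0: {}; under {} R still reaches {J,L,S,Y} ∋ Y.
{S}: R⊥Y given {S} in G with R→· removed — back-door holds.

R→Y: minimal back-door set {S}.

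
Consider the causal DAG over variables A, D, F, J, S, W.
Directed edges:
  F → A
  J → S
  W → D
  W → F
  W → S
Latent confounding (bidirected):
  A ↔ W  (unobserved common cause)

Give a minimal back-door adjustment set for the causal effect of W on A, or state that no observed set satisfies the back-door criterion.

desc(W)\{W}={A,D,F,S}; candidates ⊆ {J}.
W↔A: latent back-door arc(s) into W.
size 0: {}; under {} W still reaches {A} ∋ A.
size 1: {J}; under {J} W still reaches {A} ∋ A.
W↔A cannot be blocked by any observed set — no back-door set.

W→A: no observed back-door set.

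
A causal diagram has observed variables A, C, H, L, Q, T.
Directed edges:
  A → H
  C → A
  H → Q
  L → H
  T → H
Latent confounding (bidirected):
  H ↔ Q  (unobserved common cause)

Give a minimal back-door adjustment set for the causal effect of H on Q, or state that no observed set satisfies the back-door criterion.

H→Q: no observed back-door set.

desc(H)\{H}={Q}; candidates ⊆ {A,C,L,T}.
H↔Q: latent back-door arc(s) into H.
size 0: {}; under {} H still reaches {A,C,L,Q,T} ∋ Q.
size 1: {A}, {C}, {L} …(+1); under {A} H still reaches {L,Q,T} ∋ Q.
size 2: {A,C}, {A,L}, {A,T} …(+3); under {A,C} H still reaches {L,Q,T} ∋ Q.
H↔Q cannot be blocked by any observed set — no back-door set.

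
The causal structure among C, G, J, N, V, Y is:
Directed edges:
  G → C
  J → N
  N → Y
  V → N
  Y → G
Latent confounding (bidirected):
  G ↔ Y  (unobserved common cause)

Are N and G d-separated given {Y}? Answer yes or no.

Bayes-Ball from N | {Y} reaches {C,G,J,V}.
G ∈ reach(N|{Y}) ⇒ N ⊥̸ G | {Y}.

No — N and G are d-connected given {Y}.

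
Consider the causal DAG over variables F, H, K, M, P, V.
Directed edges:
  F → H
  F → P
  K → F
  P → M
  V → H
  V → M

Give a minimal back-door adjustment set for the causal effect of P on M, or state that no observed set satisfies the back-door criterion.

P→M: minimal back-door set ∅.

desc(P)\{P}={M}; candidates ⊆ {F,H,K,V}.
∅: P⊥M given ∅ in G with P→· removed — back-door holds.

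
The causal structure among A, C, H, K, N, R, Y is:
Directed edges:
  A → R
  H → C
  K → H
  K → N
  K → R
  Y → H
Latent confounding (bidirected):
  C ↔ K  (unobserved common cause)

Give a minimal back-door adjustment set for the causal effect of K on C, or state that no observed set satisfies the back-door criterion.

desc(K)\{K}={C,H,N,R}; candidates ⊆ {A,Y}.
K↔C: latent back-door arc(s) into K.
size 0: {}; under {} K still reaches {C} ∋ C.
size 1: {A}, {Y}; under {A} K still reaches {C} ∋ C.
size 2: {A,Y}; under {A,Y} K still reaches {C} ∋ C.
K↔C cannot be blocked by any observed set — no back-door set.

K→C: no observed back-door set.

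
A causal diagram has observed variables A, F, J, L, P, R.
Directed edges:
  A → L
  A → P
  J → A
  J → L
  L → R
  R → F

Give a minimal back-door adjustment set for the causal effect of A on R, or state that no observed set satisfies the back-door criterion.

desc(A)\{A}={F,L,P,R}; candidates ⊆ {J}.
size 0: {}; under {} A still reaches {F,J,L,R} ∋ R.
{J}: A⊥R given {J} in G with A→· removed — back-door holds.

A→R: minimal back-door set {J}.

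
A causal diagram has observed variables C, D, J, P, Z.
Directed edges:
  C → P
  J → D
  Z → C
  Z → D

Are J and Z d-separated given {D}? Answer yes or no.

Bayes-Ball from J | {D} reaches {C,P,Z}.
Z ∈ reach(J|{D}) ⇒ J ⊥̸ Z | {D}.

No — J and Z are d-connected given {D}.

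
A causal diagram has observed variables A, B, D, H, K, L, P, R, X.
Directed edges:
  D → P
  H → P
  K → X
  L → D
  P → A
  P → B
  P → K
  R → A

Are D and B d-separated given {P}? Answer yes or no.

Bayes-Ball from D | {P} reaches {H,L}.
B ∉ reach(D|{P}) ⇒ D ⊥ B | {P}.

Yes — D ⊥ B | {P}.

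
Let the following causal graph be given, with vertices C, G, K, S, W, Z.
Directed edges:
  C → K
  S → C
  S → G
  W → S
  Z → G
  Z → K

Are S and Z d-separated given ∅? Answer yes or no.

Yes — S ⊥ Z | ∅.

Bayes-Ball from S | ∅ reaches {C,G,K,W}.
Z ∉ reach(S|∅) ⇒ S ⊥ Z | ∅.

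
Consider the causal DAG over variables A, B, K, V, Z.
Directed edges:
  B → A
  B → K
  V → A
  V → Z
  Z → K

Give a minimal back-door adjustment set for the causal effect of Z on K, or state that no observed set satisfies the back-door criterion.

desc(Z)\{Z}={K}; candidates ⊆ {A,B,V}.
∅: Z⊥K given ∅ in G with Z→· removed — back-door holds.

Z→K: minimal back-door set ∅.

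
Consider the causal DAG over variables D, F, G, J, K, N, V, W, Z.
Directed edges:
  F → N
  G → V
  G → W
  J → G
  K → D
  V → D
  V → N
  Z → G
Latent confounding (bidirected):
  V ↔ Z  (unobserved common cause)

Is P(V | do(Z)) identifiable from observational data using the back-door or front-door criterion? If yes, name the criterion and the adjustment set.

P(V|do(Z)): frontdoor, adjust for {G}.

desc(Z)\{Z}={D,G,N,V,W}; candidates ⊆ {F,J,K}.
Z↔V: latent back-door arc(s) into Z.
size 0: {}; under {} Z still reaches {D,N,V} ∋ V.
size 1: {F}, {J}, {K}; under {F} Z still reaches {D,N,V} ∋ V.
size 2: {F,J}, {F,K}, {J,K}; under {F,J} Z still reaches {D,N,V} ∋ V.
Z↔V cannot be blocked by any observed set — no back-door set.
{G}: (i) intercepts every directed Z→V path; (ii) no back-door Z→{G}; (iii) {Z} blocks every back-door {G}→V. Front-door holds.
P(V|do(Z)) = Σ_{G} P(G|Z) Σ_{Z'} P(V|G,Z')P(Z').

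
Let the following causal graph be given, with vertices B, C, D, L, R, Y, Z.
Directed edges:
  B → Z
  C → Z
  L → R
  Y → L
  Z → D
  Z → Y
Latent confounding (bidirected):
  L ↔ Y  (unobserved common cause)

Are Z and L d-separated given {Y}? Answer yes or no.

Bayes-Ball from Z | {Y} reaches {B,C,D,L,R}.
L ∈ reach(Z|{Y}) ⇒ Z ⊥̸ L | {Y}.

No — Z and L are d-connected given {Y}.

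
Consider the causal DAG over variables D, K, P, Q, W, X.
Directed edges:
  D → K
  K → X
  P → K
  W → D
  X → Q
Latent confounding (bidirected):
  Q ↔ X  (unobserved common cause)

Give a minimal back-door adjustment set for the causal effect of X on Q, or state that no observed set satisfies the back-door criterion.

X→Q: no observed back-door set.

desc(X)\{X}={Q}; candidates ⊆ {D,K,P,W}.
X↔Q: latent back-door arc(s) into X.
size 0: {}; under {} X still reaches {D,K,P,Q,W} ∋ Q.
size 1: {D}, {K}, {P} …(+1); under {D} X still reaches {K,P,Q} ∋ Q.
size 2: {D,K}, {D,P}, {D,W} …(+3); under {D,K} X still reaches {Q} ∋ Q.
X↔Q cannot be blocked by any observed set — no back-door set.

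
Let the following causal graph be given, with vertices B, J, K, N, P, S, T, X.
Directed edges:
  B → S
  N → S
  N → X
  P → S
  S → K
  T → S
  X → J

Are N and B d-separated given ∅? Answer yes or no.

Yes — N ⊥ B | ∅.

Bayes-Ball from N | ∅ reaches {J,K,S,X}.
B ∉ reach(N|∅) ⇒ N ⊥ B | ∅.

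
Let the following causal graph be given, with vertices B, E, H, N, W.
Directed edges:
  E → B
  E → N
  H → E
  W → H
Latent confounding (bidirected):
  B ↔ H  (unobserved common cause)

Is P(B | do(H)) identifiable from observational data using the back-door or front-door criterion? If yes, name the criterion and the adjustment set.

desc(H)\{H}={B,E,N}; candidates ⊆ {W}.
H↔B: latent back-door arc(s) into H.
size 0: {}; under {} H still reaches {B,W} ∋ B.
size 1: {W}; under {W} H still reaches {B} ∋ B.
H↔B cannot be blocked by any observed set — no back-door set.
{E}: (i) intercepts every directed H→B path; (ii) no back-door H→{E}; (iii) {H} blocks every back-door {E}→B. Front-door holds.
P(B|do(H)) = Σ_{E} P(E|H) Σ_{H'} P(B|E,H')P(H').

P(B|do(H)): frontdoor, adjust for {E}.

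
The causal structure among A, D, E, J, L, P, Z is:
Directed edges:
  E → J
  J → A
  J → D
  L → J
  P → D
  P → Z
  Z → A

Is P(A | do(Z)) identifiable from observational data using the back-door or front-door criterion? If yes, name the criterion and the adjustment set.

P(A|do(Z)): backdoor, adjust for ∅.

desc(Z)\{Z}={A}; candidates ⊆ {D,E,J,L,P}.
∅: Z⊥A given ∅ in G with Z→· removed — back-door holds.
P(A|do(Z)) = P(A|Z) — no adjustment needed.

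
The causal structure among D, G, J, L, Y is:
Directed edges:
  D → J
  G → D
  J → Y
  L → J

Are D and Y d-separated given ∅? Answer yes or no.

Bayes-Ball from D | ∅ reaches {G,J,Y}.
Y ∈ reach(D|∅) ⇒ D ⊥̸ Y | ∅.

No — D and Y are d-connected given ∅.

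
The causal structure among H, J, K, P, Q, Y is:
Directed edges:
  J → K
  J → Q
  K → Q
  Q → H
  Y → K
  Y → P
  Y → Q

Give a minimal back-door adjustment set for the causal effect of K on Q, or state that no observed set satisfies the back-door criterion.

desc(K)\{K}={H,Q}; candidates ⊆ {J,P,Y}.
size 0: {}; under {} K still reaches {H,J,P,Q,Y} ∋ Q.
size 1: {J}, {P}, {Y}; under {J} K still reaches {H,P,Q,Y} ∋ Q.
{J,Y}: K⊥Q given {J,Y} in G with K→· removed — back-door holds.

K→Q: minimal back-door set {J, Y}.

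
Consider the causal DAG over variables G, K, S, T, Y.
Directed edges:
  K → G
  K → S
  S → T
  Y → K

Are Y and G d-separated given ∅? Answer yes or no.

No — Y and G are d-connected given ∅.

Bayes-Ball from Y | ∅ reaches {G,K,S,T}.
G ∈ reach(Y|∅) ⇒ Y ⊥̸ G | ∅.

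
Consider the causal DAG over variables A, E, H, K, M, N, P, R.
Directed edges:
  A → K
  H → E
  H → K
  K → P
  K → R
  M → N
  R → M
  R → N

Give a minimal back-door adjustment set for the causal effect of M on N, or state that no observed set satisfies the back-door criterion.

desc(M)\{M}={N}; candidates ⊆ {A,E,H,K,P,R}.
size 0: {}; under {} M still reaches {A,E,H,K,N,P,R} ∋ N.
{R}: M⊥N given {R} in G with M→· removed — back-door holds.

M→N: minimal back-door set {R}.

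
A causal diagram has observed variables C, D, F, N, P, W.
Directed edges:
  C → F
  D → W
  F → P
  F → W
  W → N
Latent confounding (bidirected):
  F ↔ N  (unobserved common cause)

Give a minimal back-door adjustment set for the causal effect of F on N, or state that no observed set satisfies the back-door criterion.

desc(F)\{F}={N,P,W}; candidates ⊆ {C,D}.
F↔N: latent back-door arc(s) into F.
size 0: {}; under {} F still reaches {C,N} ∋ N.
size 1: {C}, {D}; under {C} F still reaches {N} ∋ N.
size 2: {C,D}; under {C,D} F still reaches {N} ∋ N.
F↔N cannot be blocked by any observed set — no back-door set.

F→N: no observed back-door set.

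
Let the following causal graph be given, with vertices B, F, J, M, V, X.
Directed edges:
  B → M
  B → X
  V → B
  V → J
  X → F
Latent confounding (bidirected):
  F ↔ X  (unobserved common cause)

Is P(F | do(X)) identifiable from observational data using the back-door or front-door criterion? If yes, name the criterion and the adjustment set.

P(F|do(X)): not identifiable (no BD/FD set).

desc(X)\{X}={F}; candidates ⊆ {B,J,M,V}.
X↔F: latent back-door arc(s) into X.
size 0: {}; under {} X still reaches {B,F,J,M,V} ∋ F.
size 1: {B}, {J}, {M} …(+1); under {B} X still reaches {F} ∋ F.
size 2: {B,J}, {B,M}, {B,V} …(+3); under {B,J} X still reaches {F} ∋ F.
X↔F cannot be blocked by any observed set — no back-door set.
No mediator lies on a directed X→…→F path.
Neither criterion identifies P(F|do(X)) in this graph.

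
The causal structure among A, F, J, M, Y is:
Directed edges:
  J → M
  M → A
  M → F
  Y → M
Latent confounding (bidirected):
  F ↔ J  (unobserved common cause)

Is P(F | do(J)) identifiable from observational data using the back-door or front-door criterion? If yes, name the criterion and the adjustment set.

desc(J)\{J}={A,F,M}; candidates ⊆ {Y}.
J↔F: latent back-door arc(s) into J.
size 0: {}; under {} J still reaches {F} ∋ F.
size 1: {Y}; under {Y} J still reaches {F} ∋ F.
J↔F cannot be blocked by any observed set — no back-door set.
{M}: (i) intercepts every directed J→F path; (ii) no back-door J→{M}; (iii) {J} blocks every back-door {M}→F. Front-door holds.
P(F|do(J)) = Σ_{M} P(M|J) Σ_{J'} P(F|M,J')P(J').

P(F|do(J)): frontdoor, adjust for {M}.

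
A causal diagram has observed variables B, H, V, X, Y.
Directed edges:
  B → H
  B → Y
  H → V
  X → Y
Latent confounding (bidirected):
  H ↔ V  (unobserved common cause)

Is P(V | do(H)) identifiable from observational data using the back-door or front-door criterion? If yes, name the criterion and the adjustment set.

desc(H)\{H}={V}; candidates ⊆ {B,X,Y}.
H↔V: latent back-door arc(s) into H.
size 0: {}; under {} H still reaches {B,V,Y} ∋ V.
size 1: {B}, {X}, {Y}; under {B} H still reaches {V} ∋ V.
size 2: {B,X}, {B,Y}, {X,Y}; under {B,X} H still reaches {V} ∋ V.
H↔V cannot be blocked by any observed set — no back-door set.
No mediator lies on a directed H→…→V path.
Neither criterion identifies P(V|do(H)) in this graph.

P(V|do(H)): not identifiable (no BD/FD set).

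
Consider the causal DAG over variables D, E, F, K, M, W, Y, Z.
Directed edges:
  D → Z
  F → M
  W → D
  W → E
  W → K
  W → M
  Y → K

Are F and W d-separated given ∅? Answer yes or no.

Bayes-Ball from F | ∅ reaches {M}.
W ∉ reach(F|∅) ⇒ F ⊥ W | ∅.

Yes — F ⊥ W | ∅.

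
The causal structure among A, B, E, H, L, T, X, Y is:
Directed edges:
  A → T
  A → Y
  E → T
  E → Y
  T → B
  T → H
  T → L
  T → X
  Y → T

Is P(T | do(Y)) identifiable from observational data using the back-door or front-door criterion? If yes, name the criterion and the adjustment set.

desc(Y)\{Y}={B,H,L,T,X}; candidates ⊆ {A,E}.
size 0: {}; under {} Y still reaches {A,B,E,H,L,T,X} ∋ T.
size 1: {A}, {E}; under {A} Y still reaches {B,E,H,L,T,X} ∋ T.
{A,E}: Y⊥T given {A,E} in G with Y→· removed — back-door holds.
P(T|do(Y)) = Σ_{A,E} P(T|Y,A,E)·P(A,E).

P(T|do(Y)): backdoor, adjust for {A, E}.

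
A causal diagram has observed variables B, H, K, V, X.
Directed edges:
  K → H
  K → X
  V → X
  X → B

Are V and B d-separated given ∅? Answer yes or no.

Bayes-Ball from V | ∅ reaches {B,X}.
B ∈ reach(V|∅) ⇒ V ⊥̸ B | ∅.

No — V and B are d-connected given ∅.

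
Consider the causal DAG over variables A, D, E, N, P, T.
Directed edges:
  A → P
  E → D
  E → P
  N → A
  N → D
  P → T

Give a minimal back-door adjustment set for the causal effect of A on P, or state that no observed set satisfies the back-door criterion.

desc(A)\{A}={P,T}; candidates ⊆ {D,E,N}.
∅: A⊥P given ∅ in G with A→· removed — back-door holds.

A→P: minimal back-door set ∅.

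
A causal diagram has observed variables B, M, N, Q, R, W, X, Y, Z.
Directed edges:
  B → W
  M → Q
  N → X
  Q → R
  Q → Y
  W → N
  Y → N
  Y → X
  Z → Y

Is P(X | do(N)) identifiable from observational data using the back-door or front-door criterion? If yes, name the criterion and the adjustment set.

P(X|do(N)): backdoor, adjust for {Y}.

desc(N)\{N}={X}; candidates ⊆ {B,M,Q,R,W,Y,Z}.
size 0: {}; under {} N still reaches {B,M,Q,R,W,X,Y,Z} ∋ X.
{Y}: N⊥X given {Y} in G with N→· removed — back-door holds.
P(X|do(N)) = Σ_{Y} P(X|N,Y)·P(Y).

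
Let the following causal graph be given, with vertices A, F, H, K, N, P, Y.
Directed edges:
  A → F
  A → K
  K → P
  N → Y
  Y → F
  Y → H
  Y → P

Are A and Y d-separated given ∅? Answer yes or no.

Yes — A ⊥ Y | ∅.

Bayes-Ball from A | ∅ reaches {F,K,P}.
Y ∉ reach(A|∅) ⇒ A ⊥ Y | ∅.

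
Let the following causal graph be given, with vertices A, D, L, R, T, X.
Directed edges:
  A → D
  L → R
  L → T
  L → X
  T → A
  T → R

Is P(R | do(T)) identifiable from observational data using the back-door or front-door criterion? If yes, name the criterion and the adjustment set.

desc(T)\{T}={A,D,R}; candidates ⊆ {L,X}.
size 0: {}; under {} T still reaches {L,R,X} ∋ R.
{L}: T⊥R given {L} in G with T→· removed — back-door holds.
P(R|do(T)) = Σ_{L} P(R|T,L)·P(L).

P(R|do(T)): backdoor, adjust for {L}.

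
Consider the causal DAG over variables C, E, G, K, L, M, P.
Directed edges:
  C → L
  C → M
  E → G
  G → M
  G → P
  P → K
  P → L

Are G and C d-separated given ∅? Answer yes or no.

Bayes-Ball from G | ∅ reaches {E,K,L,M,P}.
C ∉ reach(G|∅) ⇒ G ⊥ C | ∅.

Yes — G ⊥ C | ∅.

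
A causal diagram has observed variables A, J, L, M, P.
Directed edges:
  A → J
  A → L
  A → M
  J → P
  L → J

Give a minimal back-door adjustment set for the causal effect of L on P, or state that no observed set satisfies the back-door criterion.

L→P: minimal back-door set {A}.

desc(L)\{L}={J,P}; candidates ⊆ {A,M}.
size 0: {}; under {} L still reaches {A,J,M,P} ∋ P.
{A}: L⊥P given {A} in G with L→· removed — back-door holds.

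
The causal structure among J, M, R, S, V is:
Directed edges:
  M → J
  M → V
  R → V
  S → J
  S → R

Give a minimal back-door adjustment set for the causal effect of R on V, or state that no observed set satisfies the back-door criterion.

desc(R)\{R}={V}; candidates ⊆ {J,M,S}.
∅: R⊥V given ∅ in G with R→· removed — back-door holds.

R→V: minimal back-door set ∅.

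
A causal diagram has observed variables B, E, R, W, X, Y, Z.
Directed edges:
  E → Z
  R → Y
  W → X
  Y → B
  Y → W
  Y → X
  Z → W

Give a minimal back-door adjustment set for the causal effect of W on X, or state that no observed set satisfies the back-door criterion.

W→X: minimal back-door set {Y}.

desc(W)\{W}={X}; candidates ⊆ {B,E,R,Y,Z}.
size 0: {}; under {} W still reaches {B,E,R,X,Y,Z} ∋ X.
{Y}: W⊥X given {Y} in G with W→· removed — back-door holds.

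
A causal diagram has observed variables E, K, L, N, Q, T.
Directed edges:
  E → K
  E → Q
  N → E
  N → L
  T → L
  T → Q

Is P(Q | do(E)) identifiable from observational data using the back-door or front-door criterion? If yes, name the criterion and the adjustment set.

desc(E)\{E}={K,Q}; candidates ⊆ {L,N,T}.
∅: E⊥Q given ∅ in G with E→· removed — back-door holds.
P(Q|do(E)) = P(Q|E) — no adjustment needed.

P(Q|do(E)): backdoor, adjust for ∅.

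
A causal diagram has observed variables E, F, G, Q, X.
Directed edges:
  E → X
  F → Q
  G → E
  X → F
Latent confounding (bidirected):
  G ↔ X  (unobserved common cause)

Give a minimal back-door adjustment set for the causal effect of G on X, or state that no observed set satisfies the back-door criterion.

desc(G)\{G}={E,F,Q,X}; candidates ⊆ {—}.
G↔X: latent back-door arc(s) into G.
size 0: {}; under {} G still reaches {F,Q,X} ∋ X.
G↔X cannot be blocked by any observed set — no back-door set.

G→X: no observed back-door set.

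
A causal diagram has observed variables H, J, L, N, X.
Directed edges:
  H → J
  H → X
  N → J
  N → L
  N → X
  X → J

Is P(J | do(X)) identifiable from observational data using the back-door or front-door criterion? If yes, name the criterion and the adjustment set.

desc(X)\{X}={J}; candidates ⊆ {H,L,N}.
size 0: {}; under {} X still reaches {H,J,L,N} ∋ J.
size 1: {H}, {L}, {N}; under {H} X still reaches {J,L,N} ∋ J.
{H,N}: X⊥J given {H,N} in G with X→· removed — back-door holds.
P(J|do(X)) = Σ_{H,N} P(J|X,H,N)·P(H,N).

P(J|do(X)): backdoor, adjust for {H, N}.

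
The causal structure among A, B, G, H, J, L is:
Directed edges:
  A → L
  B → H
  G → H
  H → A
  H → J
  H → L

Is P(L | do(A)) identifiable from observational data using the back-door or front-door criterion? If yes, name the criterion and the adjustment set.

P(L|do(A)): backdoor, adjust for {H}.

desc(A)\{A}={L}; candidates ⊆ {B,G,H,J}.
size 0: {}; under {} A still reaches {B,G,H,J,L} ∋ L.
{H}: A⊥L given {H} in G with A→· removed — back-door holds.
P(L|do(A)) = Σ_{H} P(L|A,H)·P(H).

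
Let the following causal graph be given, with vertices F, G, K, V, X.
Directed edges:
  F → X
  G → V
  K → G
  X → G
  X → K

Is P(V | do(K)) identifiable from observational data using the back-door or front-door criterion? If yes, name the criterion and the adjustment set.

P(V|do(K)): backdoor, adjust for {X}.

desc(K)\{K}={G,V}; candidates ⊆ {F,X}.
size 0: {}; under {} K still reaches {F,G,V,X} ∋ V.
{X}: K⊥V given {X} in G with K→· removed — back-door holds.
P(V|do(K)) = Σ_{X} P(V|K,X)·P(X).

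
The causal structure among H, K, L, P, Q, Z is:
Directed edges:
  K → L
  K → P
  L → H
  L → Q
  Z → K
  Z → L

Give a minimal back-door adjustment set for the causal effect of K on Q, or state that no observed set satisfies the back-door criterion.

desc(K)\{K}={H,L,P,Q}; candidates ⊆ {Z}.
size 0: {}; under {} K still reaches {H,L,Q,Z} ∋ Q.
{Z}: K⊥Q given {Z} in G with K→· removed — back-door holds.

K→Q: minimal back-door set {Z}.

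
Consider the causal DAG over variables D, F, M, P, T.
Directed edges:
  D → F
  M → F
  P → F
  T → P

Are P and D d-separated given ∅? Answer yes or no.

Yes — P ⊥ D | ∅.

Bayes-Ball from P | ∅ reaches {F,T}.
D ∉ reach(P|∅) ⇒ P ⊥ D | ∅.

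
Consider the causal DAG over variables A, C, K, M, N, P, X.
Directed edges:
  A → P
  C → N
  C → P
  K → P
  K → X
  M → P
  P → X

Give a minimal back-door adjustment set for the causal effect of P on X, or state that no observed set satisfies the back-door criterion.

P→X: minimal back-door set {K}.

desc(P)\{P}={X}; candidates ⊆ {A,C,K,M,N}.
size 0: {}; under {} P still reaches {A,C,K,M,N,X} ∋ X.
{K}: P⊥X given {K} in G with P→· removed — back-door holds.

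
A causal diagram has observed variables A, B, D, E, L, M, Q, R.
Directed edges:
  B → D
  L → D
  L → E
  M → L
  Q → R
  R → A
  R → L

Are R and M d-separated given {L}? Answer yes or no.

Bayes-Ball from R | {L} reaches {A,M,Q}.
M ∈ reach(R|{L}) ⇒ R ⊥̸ M | {L}.

No — R and M are d-connected given {L}.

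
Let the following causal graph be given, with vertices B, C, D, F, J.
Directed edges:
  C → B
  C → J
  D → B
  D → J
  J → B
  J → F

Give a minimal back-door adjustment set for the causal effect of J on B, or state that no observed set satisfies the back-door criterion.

J→B: minimal back-door set {C, D}.

desc(J)\{J}={B,F}; candidates ⊆ {C,D}.
size 0: {}; under {} J still reaches {B,C,D} ∋ B.
size 1: {C}, {D}; under {C} J still reaches {B,D} ∋ B.
{C,D}: J⊥B given {C,D} in G with J→· removed — back-door holds.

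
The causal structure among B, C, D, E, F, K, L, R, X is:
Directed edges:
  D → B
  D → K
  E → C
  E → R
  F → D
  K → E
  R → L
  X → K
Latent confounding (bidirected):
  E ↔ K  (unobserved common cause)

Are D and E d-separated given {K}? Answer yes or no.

No — D and E are d-connected given {K}.

Bayes-Ball from D | {K} reaches {B,C,E,F,L,R,X}.
E ∈ reach(D|{K}) ⇒ D ⊥̸ E | {K}.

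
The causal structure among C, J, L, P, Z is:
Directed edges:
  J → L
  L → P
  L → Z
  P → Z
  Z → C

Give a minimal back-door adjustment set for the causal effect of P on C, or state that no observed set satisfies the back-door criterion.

desc(P)\{P}={C,Z}; candidates ⊆ {J,L}.
size 0: {}; under {} P still reaches {C,J,L,Z} ∋ C.
{L}: P⊥C given {L} in G with P→· removed — back-door holds.

P→C: minimal back-door set {L}.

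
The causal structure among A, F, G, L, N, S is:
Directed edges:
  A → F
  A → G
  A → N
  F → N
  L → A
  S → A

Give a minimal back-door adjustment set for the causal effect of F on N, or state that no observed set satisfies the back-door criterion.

F→N: minimal back-door set {A}.

desc(F)\{F}={N}; candidates ⊆ {A,G,L,S}.
size 0: {}; under {} F still reaches {A,G,L,N,S} ∋ N.
{A}: F⊥N given {A} in G with F→· removed — back-door holds.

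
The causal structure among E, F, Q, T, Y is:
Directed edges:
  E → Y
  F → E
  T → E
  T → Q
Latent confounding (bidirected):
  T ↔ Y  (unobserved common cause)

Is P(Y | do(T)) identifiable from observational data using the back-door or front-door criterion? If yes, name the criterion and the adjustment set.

P(Y|do(T)): frontdoor, adjust for {E}.

desc(T)\{T}={E,Q,Y}; candidates ⊆ {F}.
T↔Y: latent back-door arc(s) into T.
size 0: {}; under {} T still reaches {Y} ∋ Y.
size 1: {F}; under {F} T still reaches {Y} ∋ Y.
T↔Y cannot be blocked by any observed set — no back-door set.
{E}: (i) intercepts every directed T→Y path; (ii) no back-door T→{E}; (iii) {T} blocks every back-door {E}→Y. Front-door holds.
P(Y|do(T)) = Σ_{E} P(E|T) Σ_{T'} P(Y|E,T')P(T').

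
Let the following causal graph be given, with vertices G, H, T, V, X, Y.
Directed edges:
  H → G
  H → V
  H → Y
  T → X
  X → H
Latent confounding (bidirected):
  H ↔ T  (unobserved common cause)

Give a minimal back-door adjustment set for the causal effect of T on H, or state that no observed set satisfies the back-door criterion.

desc(T)\{T}={G,H,V,X,Y}; candidates ⊆ {—}.
T↔H: latent back-door arc(s) into T.
size 0: {}; under {} T still reaches {G,H,V,Y} ∋ H.
T↔H cannot be blocked by any observed set — no back-door set.

T→H: no observed back-door set.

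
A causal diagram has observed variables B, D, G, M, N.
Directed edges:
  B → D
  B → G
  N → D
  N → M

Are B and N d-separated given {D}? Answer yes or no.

Bayes-Ball from B | {D} reaches {G,M,N}.
N ∈ reach(B|{D}) ⇒ B ⊥̸ N | {D}.

No — B and N are d-connected given {D}.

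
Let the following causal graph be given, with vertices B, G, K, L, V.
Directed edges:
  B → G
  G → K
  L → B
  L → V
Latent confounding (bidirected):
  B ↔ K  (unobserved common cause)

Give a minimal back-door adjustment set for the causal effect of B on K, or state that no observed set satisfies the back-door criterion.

B→K: no observed back-door set.

desc(B)\{B}={G,K}; candidates ⊆ {L,V}.
B↔K: latent back-door arc(s) into B.
size 0: {}; under {} B still reaches {K,L,V} ∋ K.
size 1: {L}, {V}; under {L} B still reaches {K} ∋ K.
size 2: {L,V}; under {L,V} B still reaches {K} ∋ K.
B↔K cannot be blocked by any observed set — no back-door set.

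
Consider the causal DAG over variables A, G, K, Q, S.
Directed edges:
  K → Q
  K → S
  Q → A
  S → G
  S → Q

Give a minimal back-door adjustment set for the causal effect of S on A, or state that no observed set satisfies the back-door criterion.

S→A: minimal back-door set {K}.

desc(S)\{S}={A,G,Q}; candidates ⊆ {K}.
size 0: {}; under {} S still reaches {A,K,Q} ∋ A.
{K}: S⊥A given {K} in G with S→· removed — back-door holds.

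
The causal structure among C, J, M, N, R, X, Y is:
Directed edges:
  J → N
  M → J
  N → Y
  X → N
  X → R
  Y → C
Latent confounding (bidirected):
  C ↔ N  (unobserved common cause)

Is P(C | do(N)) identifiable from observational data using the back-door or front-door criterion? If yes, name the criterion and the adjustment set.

P(C|do(N)): frontdoor, adjust for {Y}.

desc(N)\{N}={C,Y}; candidates ⊆ {J,M,R,X}.
N↔C: latent back-door arc(s) into N.
size 0: {}; under {} N still reaches {C,J,M,R,X} ∋ C.
size 1: {J}, {M}, {R} …(+1); under {J} N still reaches {C,R,X} ∋ C.
size 2: {J,M}, {J,R}, {J,X} …(+3); under {J,M} N still reaches {C,R,X} ∋ C.
N↔C cannot be blocked by any observed set — no back-door set.
{Y}: (i) intercepts every directed N→C path; (ii) no back-door N→{Y}; (iii) {N} blocks every back-door {Y}→C. Front-door holds.
P(C|do(N)) = Σ_{Y} P(Y|N) Σ_{N'} P(C|Y,N')P(N').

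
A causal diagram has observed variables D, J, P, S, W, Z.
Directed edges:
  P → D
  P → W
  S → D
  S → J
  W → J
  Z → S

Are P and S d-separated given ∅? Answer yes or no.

Yes — P ⊥ S | ∅.

Bayes-Ball from P | ∅ reaches {D,J,W}.
S ∉ reach(P|∅) ⇒ P ⊥ S | ∅.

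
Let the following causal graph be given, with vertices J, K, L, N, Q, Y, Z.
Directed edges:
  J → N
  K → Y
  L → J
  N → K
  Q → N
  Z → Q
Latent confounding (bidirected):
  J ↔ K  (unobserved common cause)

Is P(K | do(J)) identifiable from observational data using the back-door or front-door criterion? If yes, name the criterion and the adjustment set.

desc(J)\{J}={K,N,Y}; candidates ⊆ {L,Q,Z}.
J↔K: latent back-door arc(s) into J.
size 0: {}; under {} J still reaches {K,L,Y} ∋ K.
size 1: {L}, {Q}, {Z}; under {L} J still reaches {K,Y} ∋ K.
size 2: {L,Q}, {L,Z}, {Q,Z}; under {L,Q} J still reaches {K,Y} ∋ K.
J↔K cannot be blocked by any observed set — no back-door set.
{N}: (i) intercepts every directed J→K path; (ii) no back-door J→{N}; (iii) {J} blocks every back-door {N}→K. Front-door holds.
P(K|do(J)) = Σ_{N} P(N|J) Σ_{J'} P(K|N,J')P(J').

P(K|do(J)): frontdoor, adjust for {N}.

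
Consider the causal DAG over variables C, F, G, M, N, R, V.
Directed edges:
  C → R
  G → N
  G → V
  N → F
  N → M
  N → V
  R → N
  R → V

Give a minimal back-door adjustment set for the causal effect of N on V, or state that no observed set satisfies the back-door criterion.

N→V: minimal back-door set {G, R}.

desc(N)\{N}={F,M,V}; candidates ⊆ {C,G,R}.
size 0: {}; under {} N still reaches {C,G,R,V} ∋ V.
size 1: {C}, {G}, {R}; under {C} N still reaches {G,R,V} ∋ V.
{G,R}: N⊥V given {G,R} in G with N→· removed — back-door holds.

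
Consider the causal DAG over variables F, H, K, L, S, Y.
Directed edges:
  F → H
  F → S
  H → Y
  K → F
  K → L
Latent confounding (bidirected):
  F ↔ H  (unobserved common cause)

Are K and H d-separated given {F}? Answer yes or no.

Bayes-Ball from K | {F} reaches {H,L,Y}.
H ∈ reach(K|{F}) ⇒ K ⊥̸ H | {F}.

No — K and H are d-connected given {F}.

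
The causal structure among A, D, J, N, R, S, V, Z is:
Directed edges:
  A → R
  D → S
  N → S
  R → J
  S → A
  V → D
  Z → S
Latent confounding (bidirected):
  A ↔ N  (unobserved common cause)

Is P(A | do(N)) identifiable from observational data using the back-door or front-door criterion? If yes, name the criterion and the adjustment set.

P(A|do(N)): frontdoor, adjust for {S}.

desc(N)\{N}={A,J,R,S}; candidates ⊆ {D,V,Z}.
N↔A: latent back-door arc(s) into N.
size 0: {}; under {} N still reaches {A,J,R} ∋ A.
size 1: {D}, {V}, {Z}; under {D} N still reaches {A,J,R} ∋ A.
size 2: {D,V}, {D,Z}, {V,Z}; under {D,V} N still reaches {A,J,R} ∋ A.
N↔A cannot be blocked by any observed set — no back-door set.
{S}: (i) intercepts every directed N→A path; (ii) no back-door N→{S}; (iii) {N} blocks every back-door {S}→A. Front-door holds.
P(A|do(N)) = Σ_{S} P(S|N) Σ_{N'} P(A|S,N')P(N').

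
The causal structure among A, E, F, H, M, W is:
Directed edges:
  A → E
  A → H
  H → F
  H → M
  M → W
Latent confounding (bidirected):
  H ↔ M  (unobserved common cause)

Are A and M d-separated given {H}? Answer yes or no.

No — A and M are d-connected given {H}.

Bayes-Ball from A | {H} reaches {E,M,W}.
M ∈ reach(A|{H}) ⇒ A ⊥̸ M | {H}.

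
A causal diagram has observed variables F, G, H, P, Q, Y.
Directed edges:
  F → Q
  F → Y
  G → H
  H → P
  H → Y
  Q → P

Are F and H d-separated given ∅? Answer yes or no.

Bayes-Ball from F | ∅ reaches {P,Q,Y}.
H ∉ reach(F|∅) ⇒ F ⊥ H | ∅.

Yes — F ⊥ H | ∅.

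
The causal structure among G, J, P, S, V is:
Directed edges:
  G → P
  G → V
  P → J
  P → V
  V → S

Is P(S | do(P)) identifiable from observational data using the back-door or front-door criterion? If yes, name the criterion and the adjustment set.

P(S|do(P)): backdoor, adjust for {G}.

desc(P)\{P}={J,S,V}; candidates ⊆ {G}.
size 0: {}; under {} P still reaches {G,S,V} ∋ S.
{G}: P⊥S given {G} in G with P→· removed — back-door holds.
P(S|do(P)) = Σ_{G} P(S|P,G)·P(G).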